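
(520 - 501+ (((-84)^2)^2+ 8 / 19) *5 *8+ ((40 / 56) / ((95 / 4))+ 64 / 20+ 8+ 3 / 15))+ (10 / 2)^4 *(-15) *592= 1320647099036 / 665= 1985935487.27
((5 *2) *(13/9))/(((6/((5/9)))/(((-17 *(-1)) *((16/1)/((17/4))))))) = 20800/243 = 85.60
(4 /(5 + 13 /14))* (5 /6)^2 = 350 /747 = 0.47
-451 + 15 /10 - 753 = -2405 /2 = -1202.50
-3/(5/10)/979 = -6/979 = -0.01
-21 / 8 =-2.62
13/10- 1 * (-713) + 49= 7633/10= 763.30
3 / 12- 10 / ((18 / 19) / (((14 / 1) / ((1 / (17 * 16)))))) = -1447031 / 36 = -40195.31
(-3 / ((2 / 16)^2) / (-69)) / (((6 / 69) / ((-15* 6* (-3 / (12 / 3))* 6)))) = 12960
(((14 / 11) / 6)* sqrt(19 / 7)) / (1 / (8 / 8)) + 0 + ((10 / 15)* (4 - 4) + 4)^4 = sqrt(133) / 33 + 256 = 256.35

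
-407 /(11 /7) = -259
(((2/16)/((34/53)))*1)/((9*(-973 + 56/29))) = -1537/68938128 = -0.00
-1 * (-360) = 360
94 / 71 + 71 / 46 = 9365 / 3266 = 2.87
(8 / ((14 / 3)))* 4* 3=144 / 7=20.57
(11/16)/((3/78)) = 143/8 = 17.88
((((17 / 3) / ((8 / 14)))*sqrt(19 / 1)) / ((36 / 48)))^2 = 269059 / 81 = 3321.72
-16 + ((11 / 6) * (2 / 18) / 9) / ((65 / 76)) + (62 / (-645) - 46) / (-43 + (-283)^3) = -122947365824492 / 7696942118775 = -15.97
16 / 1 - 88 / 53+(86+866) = 51216 / 53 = 966.34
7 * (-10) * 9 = -630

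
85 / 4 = 21.25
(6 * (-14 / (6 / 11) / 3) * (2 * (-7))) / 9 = 2156 / 27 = 79.85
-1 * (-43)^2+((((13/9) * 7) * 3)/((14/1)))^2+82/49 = -3250403/1764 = -1842.63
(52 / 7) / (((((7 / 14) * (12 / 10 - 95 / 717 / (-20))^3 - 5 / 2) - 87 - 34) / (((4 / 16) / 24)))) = -0.00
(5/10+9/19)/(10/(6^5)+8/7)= 503496/591641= 0.85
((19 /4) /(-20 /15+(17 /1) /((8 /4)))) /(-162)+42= 195029 /4644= 42.00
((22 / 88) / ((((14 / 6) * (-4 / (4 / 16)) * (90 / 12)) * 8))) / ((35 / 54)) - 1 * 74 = -74.00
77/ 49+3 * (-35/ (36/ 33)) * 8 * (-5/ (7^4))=1089/ 343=3.17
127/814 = 0.16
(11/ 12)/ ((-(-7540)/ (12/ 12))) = 11/ 90480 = 0.00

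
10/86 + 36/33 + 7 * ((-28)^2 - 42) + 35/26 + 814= 73917785/12298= 6010.55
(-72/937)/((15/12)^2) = -1152/23425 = -0.05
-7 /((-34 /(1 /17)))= 7 /578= 0.01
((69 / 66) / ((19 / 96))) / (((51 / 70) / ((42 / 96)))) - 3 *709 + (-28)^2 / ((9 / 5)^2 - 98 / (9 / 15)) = -90813270127 / 42660871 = -2128.73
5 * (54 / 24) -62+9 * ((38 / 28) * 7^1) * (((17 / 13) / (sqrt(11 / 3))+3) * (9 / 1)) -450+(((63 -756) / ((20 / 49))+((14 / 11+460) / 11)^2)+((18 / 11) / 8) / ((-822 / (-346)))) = 26163 * sqrt(33) / 286+74954843951 / 40116340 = 2393.94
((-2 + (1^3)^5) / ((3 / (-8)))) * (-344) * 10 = -27520 / 3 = -9173.33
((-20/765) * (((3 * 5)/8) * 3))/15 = -1/102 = -0.01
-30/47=-0.64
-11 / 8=-1.38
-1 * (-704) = 704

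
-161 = -161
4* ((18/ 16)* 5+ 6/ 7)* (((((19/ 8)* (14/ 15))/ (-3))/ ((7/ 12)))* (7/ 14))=-2299/ 140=-16.42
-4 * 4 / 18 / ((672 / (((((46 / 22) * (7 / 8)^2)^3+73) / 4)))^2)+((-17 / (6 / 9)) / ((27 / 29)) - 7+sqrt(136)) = -34030974537299826898159441 / 989571106019157057994752+2 * sqrt(34) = -22.73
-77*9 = -693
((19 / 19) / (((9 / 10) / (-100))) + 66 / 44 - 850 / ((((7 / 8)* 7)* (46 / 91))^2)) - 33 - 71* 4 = -240418559 / 466578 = -515.28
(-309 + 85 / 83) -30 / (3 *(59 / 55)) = -1553808 / 4897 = -317.30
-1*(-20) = 20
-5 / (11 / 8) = -40 / 11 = -3.64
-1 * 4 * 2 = -8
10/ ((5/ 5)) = 10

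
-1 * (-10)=10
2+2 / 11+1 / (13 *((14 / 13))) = 347 / 154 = 2.25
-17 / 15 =-1.13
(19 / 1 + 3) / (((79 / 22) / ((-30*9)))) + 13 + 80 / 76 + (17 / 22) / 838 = -45386217055 / 27672436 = -1640.12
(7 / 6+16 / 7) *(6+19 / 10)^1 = 2291 / 84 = 27.27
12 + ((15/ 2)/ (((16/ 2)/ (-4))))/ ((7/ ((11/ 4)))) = 1179/ 112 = 10.53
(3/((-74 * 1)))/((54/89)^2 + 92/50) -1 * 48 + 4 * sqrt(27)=-1553762907/32357684 + 12 * sqrt(3)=-27.23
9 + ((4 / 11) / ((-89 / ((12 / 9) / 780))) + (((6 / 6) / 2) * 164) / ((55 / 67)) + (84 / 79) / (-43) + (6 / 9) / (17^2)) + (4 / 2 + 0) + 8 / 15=62636028394853 / 562253215095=111.40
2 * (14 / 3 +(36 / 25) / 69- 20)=-52828 / 1725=-30.62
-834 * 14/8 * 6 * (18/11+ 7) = -831915/11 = -75628.64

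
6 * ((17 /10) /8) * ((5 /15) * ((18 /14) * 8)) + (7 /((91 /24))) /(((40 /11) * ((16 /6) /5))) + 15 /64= 5.56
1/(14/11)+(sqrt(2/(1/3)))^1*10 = 11/14+10*sqrt(6) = 25.28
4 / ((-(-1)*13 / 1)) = 4 / 13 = 0.31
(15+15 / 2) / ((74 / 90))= 2025 / 74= 27.36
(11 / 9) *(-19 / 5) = -209 / 45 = -4.64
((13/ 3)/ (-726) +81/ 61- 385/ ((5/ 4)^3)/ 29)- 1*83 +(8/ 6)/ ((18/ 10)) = -25352329747/ 288966150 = -87.73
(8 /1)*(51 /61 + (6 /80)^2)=82149 /12200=6.73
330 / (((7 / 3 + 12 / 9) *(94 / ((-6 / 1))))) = -270 / 47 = -5.74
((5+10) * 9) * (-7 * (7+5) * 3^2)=-102060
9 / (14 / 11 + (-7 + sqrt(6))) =-2079 / 1081 - 363 * sqrt(6) / 1081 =-2.75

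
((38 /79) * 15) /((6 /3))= 285 /79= 3.61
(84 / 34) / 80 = 21 / 680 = 0.03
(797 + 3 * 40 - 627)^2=84100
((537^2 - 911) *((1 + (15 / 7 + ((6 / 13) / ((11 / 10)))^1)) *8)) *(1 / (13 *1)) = 8200601824 / 13013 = 630185.34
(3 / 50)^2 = 9 / 2500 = 0.00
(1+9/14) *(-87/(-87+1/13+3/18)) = 78039/47369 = 1.65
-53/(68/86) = -2279/34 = -67.03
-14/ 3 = -4.67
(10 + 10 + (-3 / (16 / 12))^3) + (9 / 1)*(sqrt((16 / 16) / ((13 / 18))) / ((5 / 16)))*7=245.83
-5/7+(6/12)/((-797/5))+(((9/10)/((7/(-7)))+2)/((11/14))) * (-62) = -4882597/55790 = -87.52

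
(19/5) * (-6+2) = -76/5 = -15.20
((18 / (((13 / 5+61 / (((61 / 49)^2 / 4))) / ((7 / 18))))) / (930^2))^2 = 182329 / 71295609340219107600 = 0.00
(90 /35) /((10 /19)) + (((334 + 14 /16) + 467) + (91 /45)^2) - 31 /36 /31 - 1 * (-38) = 96256451 /113400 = 848.82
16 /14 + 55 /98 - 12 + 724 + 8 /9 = 630271 /882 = 714.59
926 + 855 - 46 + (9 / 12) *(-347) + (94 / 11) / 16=129825 / 88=1475.28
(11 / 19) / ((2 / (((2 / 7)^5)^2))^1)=5632 / 5367029731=0.00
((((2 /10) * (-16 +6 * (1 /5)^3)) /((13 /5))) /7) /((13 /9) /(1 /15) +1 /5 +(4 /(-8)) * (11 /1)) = -11964 /1117025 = -0.01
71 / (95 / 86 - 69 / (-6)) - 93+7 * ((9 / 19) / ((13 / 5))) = -11525461 / 133874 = -86.09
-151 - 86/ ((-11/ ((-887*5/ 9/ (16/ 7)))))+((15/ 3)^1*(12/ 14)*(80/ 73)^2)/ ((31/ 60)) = -1672881001111/ 915863256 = -1826.56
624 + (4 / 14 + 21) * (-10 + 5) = 3623 / 7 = 517.57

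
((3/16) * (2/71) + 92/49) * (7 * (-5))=-262015/3976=-65.90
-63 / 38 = -1.66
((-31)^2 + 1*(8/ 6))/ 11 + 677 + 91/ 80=2021243/ 2640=765.62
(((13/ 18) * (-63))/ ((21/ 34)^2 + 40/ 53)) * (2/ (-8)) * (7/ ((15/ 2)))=9756929/ 1044195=9.34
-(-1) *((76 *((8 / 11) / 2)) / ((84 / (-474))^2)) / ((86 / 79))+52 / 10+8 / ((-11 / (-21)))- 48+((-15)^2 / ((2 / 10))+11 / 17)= 3755861364 / 1970045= 1906.49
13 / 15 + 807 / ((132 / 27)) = 109517 / 660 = 165.93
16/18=0.89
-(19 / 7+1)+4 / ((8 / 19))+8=193 / 14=13.79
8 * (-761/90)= -3044/45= -67.64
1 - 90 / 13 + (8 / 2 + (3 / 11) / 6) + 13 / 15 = -4337 / 4290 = -1.01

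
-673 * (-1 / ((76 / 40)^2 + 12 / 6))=67300 / 561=119.96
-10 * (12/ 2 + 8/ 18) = -580/ 9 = -64.44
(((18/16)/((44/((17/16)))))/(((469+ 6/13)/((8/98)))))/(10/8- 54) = -117/1306518752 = -0.00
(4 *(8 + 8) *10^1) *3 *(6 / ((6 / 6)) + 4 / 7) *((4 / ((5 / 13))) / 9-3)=-488704 / 21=-23271.62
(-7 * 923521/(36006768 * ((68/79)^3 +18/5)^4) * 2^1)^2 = 1163332272829127499103581776449278548102407803674135970750390625/938423926608078680142018603156774187062792380097242399892182639591424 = 0.00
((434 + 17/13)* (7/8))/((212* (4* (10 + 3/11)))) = 435743/9965696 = 0.04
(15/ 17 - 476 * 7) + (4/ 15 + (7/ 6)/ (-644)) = -156283613/ 46920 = -3330.85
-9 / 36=-1 / 4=-0.25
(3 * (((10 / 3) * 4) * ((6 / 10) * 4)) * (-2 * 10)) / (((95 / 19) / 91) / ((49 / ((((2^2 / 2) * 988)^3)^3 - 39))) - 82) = -219520 / 58882719483582659320614301873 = -0.00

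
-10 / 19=-0.53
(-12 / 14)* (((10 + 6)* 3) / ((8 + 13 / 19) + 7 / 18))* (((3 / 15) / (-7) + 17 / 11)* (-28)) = 230086656 / 1194655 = 192.60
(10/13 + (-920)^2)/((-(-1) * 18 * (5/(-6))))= -56426.72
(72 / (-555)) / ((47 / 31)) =-744 / 8695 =-0.09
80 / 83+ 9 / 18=1.46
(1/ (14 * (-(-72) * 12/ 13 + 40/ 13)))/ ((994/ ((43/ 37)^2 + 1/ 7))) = 23257/ 15069344164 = 0.00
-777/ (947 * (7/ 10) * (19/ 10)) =-0.62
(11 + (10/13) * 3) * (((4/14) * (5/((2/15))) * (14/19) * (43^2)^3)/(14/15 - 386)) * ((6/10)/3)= -246059056682325/713336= -344941313.33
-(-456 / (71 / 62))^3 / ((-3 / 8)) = -60261276745728 / 357911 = -168369445.88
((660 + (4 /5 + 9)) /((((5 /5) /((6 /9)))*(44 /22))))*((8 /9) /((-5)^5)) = -26792 /421875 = -0.06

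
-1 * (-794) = 794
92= 92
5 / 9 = 0.56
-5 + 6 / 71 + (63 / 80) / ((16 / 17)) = -370679 / 90880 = -4.08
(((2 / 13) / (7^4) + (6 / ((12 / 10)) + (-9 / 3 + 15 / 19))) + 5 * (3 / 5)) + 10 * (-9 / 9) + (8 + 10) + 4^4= 269.79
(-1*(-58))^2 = 3364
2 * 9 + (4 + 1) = 23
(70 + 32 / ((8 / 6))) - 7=87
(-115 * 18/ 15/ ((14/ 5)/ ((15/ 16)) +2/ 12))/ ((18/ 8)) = -19.45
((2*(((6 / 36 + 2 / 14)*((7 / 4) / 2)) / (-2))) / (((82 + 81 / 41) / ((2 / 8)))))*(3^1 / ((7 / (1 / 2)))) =-533 / 3084928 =-0.00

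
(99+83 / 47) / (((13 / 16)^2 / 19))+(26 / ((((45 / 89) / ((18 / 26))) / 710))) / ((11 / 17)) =3666438500 / 87373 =41963.06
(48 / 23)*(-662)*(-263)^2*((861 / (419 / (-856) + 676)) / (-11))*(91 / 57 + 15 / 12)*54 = 430082889995267712 / 252689569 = 1702020750.98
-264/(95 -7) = -3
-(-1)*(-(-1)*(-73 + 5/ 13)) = -944/ 13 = -72.62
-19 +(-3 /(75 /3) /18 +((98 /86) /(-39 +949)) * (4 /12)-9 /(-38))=-29902481 /1593150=-18.77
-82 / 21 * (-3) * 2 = 164 / 7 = 23.43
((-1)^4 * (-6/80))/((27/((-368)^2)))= -16928/45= -376.18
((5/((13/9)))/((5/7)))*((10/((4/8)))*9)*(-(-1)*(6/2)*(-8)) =-272160/13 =-20935.38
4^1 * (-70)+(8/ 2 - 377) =-653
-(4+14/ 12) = -5.17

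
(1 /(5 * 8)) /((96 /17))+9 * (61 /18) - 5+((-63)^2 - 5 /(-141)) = 720934559 /180480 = 3994.54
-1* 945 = -945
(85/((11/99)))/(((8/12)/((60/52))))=34425/26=1324.04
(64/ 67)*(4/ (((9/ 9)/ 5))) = 1280/ 67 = 19.10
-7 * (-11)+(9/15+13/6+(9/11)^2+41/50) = 737399/9075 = 81.26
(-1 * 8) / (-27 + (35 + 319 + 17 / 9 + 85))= -72 / 3725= -0.02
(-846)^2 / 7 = 715716 / 7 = 102245.14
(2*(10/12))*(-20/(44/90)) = -68.18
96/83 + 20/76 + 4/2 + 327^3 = 55141045184/1577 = 34965786.42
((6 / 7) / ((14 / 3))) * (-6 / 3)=-18 / 49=-0.37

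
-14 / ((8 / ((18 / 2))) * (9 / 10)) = -35 / 2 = -17.50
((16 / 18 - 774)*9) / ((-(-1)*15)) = -6958 / 15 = -463.87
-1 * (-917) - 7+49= 959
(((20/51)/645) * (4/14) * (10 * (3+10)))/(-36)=-260/414477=-0.00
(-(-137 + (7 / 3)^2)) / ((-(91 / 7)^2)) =-1184 / 1521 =-0.78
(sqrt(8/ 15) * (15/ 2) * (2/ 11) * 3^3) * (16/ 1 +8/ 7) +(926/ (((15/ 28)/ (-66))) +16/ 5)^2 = 6480 * sqrt(30)/ 77 +13014246400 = 13014246860.94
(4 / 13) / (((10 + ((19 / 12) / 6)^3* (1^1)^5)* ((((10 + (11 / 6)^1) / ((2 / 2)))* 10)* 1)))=4478976 / 17257049485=0.00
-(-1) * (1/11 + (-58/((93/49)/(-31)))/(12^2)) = 15847/2376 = 6.67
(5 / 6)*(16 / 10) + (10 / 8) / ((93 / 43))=237 / 124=1.91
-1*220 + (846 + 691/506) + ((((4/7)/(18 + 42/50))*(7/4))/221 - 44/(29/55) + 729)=1944294192649/1527431334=1272.92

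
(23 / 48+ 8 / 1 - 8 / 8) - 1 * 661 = -31369 / 48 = -653.52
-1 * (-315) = 315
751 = 751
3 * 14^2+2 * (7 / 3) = 1778 / 3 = 592.67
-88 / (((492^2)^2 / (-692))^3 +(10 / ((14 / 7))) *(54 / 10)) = 455639096 / 3143411655958044684339691575465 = 0.00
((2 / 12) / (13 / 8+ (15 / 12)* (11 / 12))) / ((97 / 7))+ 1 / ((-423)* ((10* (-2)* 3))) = 204883 / 46775340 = 0.00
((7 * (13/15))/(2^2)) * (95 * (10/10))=1729/12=144.08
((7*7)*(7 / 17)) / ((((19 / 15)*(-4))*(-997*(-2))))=-5145 / 2576248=-0.00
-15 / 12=-5 / 4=-1.25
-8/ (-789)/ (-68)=-2/ 13413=-0.00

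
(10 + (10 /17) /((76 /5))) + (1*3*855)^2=4250185835 /646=6579235.04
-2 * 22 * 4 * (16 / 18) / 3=-1408 / 27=-52.15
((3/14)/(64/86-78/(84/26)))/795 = -43/3732790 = -0.00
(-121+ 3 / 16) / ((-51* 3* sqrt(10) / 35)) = 13531* sqrt(10) / 4896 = 8.74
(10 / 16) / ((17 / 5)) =25 / 136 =0.18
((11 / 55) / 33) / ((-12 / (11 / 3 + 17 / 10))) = -161 / 59400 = -0.00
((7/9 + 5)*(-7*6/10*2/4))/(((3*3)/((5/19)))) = -182/513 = -0.35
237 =237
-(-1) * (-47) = -47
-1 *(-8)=8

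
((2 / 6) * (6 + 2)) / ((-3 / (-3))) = 8 / 3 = 2.67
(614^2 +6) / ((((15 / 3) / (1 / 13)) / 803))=302732606 / 65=4657424.71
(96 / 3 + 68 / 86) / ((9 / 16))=7520 / 129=58.29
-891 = -891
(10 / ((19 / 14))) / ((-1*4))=-1.84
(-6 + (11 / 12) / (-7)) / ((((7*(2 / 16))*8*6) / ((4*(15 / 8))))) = -2575 / 2352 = -1.09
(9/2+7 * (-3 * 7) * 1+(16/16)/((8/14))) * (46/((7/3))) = -38847/14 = -2774.79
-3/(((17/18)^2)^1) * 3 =-2916/289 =-10.09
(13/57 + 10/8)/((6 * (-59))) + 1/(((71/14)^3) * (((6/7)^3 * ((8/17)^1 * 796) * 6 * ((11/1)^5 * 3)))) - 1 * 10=-2000620448170109983175/199978546985024436288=-10.00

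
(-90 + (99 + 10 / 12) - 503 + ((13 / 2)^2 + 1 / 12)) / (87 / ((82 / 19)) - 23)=110905 / 699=158.66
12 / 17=0.71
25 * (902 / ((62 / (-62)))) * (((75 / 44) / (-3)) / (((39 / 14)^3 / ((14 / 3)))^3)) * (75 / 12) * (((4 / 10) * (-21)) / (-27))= 12711838165398400000 / 50720991761578437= 250.62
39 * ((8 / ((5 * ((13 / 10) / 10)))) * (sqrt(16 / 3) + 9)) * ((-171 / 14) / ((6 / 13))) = -800280 / 7 - 118560 * sqrt(3) / 7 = -143661.71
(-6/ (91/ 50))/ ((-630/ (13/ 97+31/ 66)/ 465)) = 2995375/ 2039037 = 1.47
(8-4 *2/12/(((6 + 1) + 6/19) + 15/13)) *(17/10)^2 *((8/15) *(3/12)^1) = 7183673/2353500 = 3.05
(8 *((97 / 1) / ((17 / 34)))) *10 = 15520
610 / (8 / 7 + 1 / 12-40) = -51240 / 3257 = -15.73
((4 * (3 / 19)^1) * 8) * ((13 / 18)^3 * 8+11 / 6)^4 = 4988504415030242 / 1788720397713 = 2788.87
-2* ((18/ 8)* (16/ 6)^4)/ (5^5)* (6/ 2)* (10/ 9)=-0.24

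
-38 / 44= -19 / 22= -0.86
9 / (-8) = -9 / 8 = -1.12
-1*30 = -30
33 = 33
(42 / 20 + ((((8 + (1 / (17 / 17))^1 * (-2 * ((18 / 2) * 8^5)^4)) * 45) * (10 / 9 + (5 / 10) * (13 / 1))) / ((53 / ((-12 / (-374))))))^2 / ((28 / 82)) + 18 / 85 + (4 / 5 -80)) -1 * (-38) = 198142236173292449805023884148213050026898271064896699 / 6875954470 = 28816688219474561152093240000000000000000000.00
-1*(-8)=8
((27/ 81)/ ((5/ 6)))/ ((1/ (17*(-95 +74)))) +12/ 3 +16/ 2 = -130.80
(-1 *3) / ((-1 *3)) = 1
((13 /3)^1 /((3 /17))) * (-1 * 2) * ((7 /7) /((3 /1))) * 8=-3536 /27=-130.96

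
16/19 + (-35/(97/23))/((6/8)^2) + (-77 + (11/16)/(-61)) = -1471942633/16188912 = -90.92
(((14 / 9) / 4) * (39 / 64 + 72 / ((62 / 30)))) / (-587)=-164101 / 6987648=-0.02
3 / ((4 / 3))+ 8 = 41 / 4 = 10.25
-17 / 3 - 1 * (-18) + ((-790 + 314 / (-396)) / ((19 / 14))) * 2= -2168879 / 1881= -1153.05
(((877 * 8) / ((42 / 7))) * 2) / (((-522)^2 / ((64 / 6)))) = 56128 / 613089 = 0.09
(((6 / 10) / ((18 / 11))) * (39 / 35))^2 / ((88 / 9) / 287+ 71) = 7545681 / 3210917500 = 0.00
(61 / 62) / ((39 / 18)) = 183 / 403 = 0.45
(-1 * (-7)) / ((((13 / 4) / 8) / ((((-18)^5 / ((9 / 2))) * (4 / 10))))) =-188116992 / 65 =-2894107.57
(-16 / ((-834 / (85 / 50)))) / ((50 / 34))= 1156 / 52125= 0.02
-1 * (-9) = 9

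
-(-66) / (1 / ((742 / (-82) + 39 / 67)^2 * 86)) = 3070344585264 / 7546009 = 406883.24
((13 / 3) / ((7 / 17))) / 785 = 221 / 16485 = 0.01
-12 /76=-3 /19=-0.16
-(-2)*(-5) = -10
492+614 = 1106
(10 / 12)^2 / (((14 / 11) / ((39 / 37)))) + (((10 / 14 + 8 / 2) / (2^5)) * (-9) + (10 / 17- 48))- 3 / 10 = -102422647 / 2113440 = -48.46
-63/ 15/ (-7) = 3/ 5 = 0.60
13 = 13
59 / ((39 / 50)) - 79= -131 / 39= -3.36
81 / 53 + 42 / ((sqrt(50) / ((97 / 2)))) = 289.60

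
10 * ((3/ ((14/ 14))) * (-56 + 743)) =20610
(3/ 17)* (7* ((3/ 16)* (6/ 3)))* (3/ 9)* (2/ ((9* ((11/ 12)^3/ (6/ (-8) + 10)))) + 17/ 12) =456757/ 724064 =0.63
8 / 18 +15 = 139 / 9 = 15.44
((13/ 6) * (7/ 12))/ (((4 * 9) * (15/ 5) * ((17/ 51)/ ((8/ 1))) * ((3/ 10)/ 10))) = 2275/ 243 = 9.36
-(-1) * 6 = 6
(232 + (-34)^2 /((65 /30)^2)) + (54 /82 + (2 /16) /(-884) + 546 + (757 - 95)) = 6358586443 /3769376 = 1686.91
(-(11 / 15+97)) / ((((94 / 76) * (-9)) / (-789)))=-14651204 / 2115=-6927.28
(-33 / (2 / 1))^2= 272.25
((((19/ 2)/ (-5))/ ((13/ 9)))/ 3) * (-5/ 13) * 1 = 57/ 338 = 0.17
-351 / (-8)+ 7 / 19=6725 / 152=44.24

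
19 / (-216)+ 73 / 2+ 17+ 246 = 64673 / 216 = 299.41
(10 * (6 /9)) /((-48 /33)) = -55 /12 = -4.58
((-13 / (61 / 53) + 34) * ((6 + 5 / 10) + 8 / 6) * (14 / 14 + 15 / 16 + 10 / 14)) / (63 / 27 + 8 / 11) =212665365 / 1380064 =154.10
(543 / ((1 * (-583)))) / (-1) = 543 / 583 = 0.93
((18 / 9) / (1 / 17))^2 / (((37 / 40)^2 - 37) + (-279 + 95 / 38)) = -1849600 / 500231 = -3.70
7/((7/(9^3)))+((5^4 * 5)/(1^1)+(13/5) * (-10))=3828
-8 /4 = -2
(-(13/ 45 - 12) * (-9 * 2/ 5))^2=1110916/ 625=1777.47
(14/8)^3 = 343/64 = 5.36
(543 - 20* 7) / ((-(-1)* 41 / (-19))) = -7657 / 41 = -186.76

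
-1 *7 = -7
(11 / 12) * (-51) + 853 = 806.25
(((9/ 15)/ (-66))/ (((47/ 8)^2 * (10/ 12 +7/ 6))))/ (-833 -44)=16/ 106551115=0.00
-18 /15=-6 /5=-1.20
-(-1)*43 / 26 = 43 / 26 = 1.65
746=746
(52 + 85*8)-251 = 481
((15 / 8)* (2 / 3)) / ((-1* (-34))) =5 / 136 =0.04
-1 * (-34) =34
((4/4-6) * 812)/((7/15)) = -8700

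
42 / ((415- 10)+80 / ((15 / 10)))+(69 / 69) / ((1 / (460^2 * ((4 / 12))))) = 290950378 / 4125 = 70533.42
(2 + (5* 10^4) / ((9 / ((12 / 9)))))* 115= 852081.85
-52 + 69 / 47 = -50.53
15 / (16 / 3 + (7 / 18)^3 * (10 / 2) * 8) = 10935 / 5603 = 1.95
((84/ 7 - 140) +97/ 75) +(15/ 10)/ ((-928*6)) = -35275211/ 278400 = -126.71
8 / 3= 2.67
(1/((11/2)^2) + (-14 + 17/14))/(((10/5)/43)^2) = -39943947/6776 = -5894.92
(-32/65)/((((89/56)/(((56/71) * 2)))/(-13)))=200704/31595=6.35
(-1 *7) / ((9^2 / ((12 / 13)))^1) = -0.08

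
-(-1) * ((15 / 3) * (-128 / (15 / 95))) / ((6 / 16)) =-10808.89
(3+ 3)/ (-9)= -2/ 3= -0.67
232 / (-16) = -29 / 2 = -14.50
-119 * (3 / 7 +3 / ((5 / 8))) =-3111 / 5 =-622.20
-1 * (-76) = 76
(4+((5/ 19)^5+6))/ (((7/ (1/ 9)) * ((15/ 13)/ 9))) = 21462233/ 17332693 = 1.24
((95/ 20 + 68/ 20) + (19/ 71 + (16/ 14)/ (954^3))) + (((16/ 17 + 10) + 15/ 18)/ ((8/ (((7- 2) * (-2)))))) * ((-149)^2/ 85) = -2391794197026769021/ 623547238111560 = -3835.79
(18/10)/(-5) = -9/25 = -0.36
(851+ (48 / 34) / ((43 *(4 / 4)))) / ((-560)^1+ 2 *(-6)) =-56555 / 38012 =-1.49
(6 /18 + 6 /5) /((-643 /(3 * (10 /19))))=-46 /12217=-0.00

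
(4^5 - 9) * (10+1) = 11165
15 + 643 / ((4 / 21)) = 13563 / 4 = 3390.75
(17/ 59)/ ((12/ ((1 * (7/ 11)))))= 119/ 7788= 0.02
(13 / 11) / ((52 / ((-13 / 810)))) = -13 / 35640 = -0.00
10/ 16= 0.62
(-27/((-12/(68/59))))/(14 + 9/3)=9/59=0.15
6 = 6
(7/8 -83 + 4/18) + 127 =3247/72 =45.10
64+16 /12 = 196 /3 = 65.33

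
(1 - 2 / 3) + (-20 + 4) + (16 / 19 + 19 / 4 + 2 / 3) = -715 / 76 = -9.41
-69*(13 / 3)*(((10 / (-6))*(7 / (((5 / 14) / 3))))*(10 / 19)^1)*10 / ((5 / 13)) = 7618520 / 19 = 400974.74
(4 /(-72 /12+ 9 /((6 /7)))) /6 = 4 /27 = 0.15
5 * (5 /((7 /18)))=450 /7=64.29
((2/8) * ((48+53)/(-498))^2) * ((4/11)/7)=10201/19096308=0.00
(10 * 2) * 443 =8860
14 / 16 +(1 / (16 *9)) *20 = 73 / 72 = 1.01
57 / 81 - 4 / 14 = 79 / 189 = 0.42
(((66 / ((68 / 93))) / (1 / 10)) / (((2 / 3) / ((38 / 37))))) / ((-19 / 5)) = -230175 / 629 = -365.94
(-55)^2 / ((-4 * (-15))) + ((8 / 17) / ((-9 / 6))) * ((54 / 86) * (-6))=452623 / 8772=51.60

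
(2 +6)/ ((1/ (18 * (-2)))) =-288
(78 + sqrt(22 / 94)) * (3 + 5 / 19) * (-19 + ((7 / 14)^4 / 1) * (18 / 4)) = -724191 / 152-18569 * sqrt(517) / 14288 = -4793.96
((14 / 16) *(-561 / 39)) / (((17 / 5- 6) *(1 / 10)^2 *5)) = 32725 / 338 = 96.82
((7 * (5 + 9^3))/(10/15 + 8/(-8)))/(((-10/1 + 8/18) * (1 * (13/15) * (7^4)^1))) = 148635/191737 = 0.78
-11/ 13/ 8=-11/ 104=-0.11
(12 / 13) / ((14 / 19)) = 114 / 91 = 1.25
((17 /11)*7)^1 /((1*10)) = 119 /110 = 1.08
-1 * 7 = -7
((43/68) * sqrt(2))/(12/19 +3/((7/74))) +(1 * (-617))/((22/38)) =-11723/11 +5719 * sqrt(2)/292536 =-1065.70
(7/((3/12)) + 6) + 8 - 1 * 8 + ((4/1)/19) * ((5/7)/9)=34.02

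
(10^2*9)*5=4500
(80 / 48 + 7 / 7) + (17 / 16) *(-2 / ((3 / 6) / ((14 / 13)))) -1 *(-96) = 7339 / 78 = 94.09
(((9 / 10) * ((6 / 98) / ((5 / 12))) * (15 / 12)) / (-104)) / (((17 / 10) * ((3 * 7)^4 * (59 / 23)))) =-23 / 12272202488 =-0.00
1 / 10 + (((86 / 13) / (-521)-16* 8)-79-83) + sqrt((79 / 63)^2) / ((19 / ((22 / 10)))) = -289.77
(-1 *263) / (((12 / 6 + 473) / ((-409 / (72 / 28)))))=88.07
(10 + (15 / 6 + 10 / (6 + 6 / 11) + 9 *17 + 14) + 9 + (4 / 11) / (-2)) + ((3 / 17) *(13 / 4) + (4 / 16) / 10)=12820723 / 67320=190.44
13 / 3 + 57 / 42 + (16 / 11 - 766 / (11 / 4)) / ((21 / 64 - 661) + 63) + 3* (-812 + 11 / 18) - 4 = -21489216890 / 8835981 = -2432.01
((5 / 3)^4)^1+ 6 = 1111 / 81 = 13.72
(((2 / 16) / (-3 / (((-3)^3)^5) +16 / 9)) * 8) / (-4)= -4782969 / 34012228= -0.14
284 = 284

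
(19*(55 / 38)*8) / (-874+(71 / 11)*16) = -1210 / 4239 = -0.29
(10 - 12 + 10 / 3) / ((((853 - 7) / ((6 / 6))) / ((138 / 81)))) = 92 / 34263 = 0.00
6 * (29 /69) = 58 /23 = 2.52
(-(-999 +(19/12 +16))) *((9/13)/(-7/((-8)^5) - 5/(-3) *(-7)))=-58.24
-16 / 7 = -2.29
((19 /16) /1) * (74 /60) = 703 /480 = 1.46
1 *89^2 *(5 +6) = 87131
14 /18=7 /9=0.78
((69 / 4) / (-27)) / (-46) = 1 / 72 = 0.01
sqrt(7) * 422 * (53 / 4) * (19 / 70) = 212477 * sqrt(7) / 140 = 4015.44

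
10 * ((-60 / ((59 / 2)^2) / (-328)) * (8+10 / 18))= 0.02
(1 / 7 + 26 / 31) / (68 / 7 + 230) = 213 / 52018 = 0.00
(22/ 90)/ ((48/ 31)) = 341/ 2160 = 0.16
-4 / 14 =-2 / 7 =-0.29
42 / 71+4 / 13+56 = 52518 / 923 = 56.90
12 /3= 4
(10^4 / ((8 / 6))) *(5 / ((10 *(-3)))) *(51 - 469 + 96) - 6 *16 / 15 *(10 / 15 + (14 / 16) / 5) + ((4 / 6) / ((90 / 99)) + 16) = 30188351 / 75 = 402511.35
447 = 447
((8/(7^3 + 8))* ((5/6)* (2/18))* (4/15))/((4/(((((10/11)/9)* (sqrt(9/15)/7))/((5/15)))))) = 8* sqrt(15)/6567561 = 0.00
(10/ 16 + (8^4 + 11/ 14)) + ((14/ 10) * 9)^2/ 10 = 28793007/ 7000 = 4113.29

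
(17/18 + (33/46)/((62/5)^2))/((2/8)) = 1510429/397854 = 3.80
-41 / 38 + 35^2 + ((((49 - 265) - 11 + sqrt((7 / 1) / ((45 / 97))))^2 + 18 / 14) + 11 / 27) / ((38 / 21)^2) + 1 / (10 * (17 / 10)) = 3123637393 / 184110 - 33369 * sqrt(3395) / 3610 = 16427.56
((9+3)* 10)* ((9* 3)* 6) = 19440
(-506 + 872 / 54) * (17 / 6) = -112421 / 81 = -1387.91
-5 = -5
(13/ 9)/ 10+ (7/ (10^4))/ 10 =0.14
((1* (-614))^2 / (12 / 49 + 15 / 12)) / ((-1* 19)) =-73891216 / 5567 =-13273.08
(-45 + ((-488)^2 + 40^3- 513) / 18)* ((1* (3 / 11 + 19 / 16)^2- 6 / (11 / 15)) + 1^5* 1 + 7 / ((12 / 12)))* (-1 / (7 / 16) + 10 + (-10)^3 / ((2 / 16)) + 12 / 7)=-8068125409813 / 30976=-260463759.36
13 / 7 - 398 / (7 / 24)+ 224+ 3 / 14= -2277 / 2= -1138.50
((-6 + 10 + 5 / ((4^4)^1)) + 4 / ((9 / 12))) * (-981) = -2348841 / 256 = -9175.16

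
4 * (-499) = -1996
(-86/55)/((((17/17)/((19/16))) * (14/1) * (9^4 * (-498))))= 817/20127048480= 0.00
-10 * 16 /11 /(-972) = 40 /2673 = 0.01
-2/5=-0.40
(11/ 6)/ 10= 11/ 60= 0.18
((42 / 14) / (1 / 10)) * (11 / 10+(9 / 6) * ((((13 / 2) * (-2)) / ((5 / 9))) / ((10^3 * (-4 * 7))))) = 925053 / 28000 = 33.04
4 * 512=2048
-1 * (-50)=50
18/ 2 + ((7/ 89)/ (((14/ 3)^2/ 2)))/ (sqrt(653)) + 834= 9 * sqrt(653)/ 813638 + 843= 843.00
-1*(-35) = 35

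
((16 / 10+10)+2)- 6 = 38 / 5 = 7.60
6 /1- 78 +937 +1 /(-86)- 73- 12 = 67079 /86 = 779.99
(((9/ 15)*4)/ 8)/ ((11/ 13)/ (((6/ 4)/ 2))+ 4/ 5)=117/ 752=0.16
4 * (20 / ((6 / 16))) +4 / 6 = 214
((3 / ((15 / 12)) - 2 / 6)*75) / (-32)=-155 / 32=-4.84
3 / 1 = 3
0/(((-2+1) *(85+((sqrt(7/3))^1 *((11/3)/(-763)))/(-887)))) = 0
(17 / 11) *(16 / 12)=68 / 33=2.06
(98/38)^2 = 2401/361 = 6.65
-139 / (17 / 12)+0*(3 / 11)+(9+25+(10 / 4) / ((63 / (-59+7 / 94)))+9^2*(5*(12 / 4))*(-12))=-2949034615 / 201348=-14646.46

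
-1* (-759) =759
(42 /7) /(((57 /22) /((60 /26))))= 1320 /247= 5.34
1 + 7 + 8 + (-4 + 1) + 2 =15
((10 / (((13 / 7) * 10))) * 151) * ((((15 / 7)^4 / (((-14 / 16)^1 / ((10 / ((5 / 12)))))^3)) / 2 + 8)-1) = -27052144555049 / 1529437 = -17687648.82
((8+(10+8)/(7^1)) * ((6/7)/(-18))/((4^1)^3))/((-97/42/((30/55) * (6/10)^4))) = 8991/37345000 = 0.00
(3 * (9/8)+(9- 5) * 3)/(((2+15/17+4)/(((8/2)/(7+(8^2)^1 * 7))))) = 697/35490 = 0.02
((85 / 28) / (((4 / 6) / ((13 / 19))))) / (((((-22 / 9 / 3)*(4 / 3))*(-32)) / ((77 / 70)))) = 53703 / 544768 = 0.10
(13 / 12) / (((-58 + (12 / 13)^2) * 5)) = -2197 / 579480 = -0.00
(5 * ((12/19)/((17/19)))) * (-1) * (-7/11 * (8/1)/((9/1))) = 1120/561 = 2.00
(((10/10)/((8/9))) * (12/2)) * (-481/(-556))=12987/2224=5.84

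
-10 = -10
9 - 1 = 8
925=925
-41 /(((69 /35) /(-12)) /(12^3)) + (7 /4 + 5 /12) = 59512619 /138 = 431250.86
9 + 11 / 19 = 182 / 19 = 9.58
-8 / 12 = -2 / 3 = -0.67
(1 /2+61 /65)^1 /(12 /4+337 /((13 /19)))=187 /64420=0.00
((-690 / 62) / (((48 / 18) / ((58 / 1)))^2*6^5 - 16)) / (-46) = 12615 / 22816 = 0.55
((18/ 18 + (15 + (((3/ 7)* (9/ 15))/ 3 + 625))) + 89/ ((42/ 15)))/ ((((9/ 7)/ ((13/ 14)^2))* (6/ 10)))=7960069/ 10584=752.09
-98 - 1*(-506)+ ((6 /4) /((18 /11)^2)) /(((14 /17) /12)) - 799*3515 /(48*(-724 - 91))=80172833 /164304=487.95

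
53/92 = 0.58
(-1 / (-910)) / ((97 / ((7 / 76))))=1 / 958360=0.00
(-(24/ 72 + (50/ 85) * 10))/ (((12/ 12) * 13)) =-317/ 663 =-0.48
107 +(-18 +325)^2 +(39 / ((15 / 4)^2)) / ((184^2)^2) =506969806003213 / 5372947200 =94356.00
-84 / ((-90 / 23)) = 322 / 15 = 21.47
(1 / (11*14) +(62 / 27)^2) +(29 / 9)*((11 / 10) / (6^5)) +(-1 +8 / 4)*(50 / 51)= 5735018371 / 916090560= 6.26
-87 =-87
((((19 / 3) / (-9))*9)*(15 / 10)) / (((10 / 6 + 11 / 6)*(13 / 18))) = -342 / 91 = -3.76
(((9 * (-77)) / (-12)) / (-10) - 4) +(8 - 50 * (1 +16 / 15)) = -105.11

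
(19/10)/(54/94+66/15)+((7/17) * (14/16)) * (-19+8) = -569367/158984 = -3.58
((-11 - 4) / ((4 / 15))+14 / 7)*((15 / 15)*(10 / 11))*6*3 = -887.73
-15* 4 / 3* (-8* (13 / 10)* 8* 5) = 8320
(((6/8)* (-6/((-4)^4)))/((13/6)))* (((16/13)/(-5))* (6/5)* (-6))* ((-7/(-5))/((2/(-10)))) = 1701/16900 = 0.10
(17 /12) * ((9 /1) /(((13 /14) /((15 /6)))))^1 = 1785 /52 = 34.33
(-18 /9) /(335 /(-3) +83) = 3 /43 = 0.07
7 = 7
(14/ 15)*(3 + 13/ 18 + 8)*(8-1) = 76.59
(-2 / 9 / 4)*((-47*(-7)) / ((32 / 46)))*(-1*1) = 7567 / 288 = 26.27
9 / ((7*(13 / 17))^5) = 12778713 / 6240321451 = 0.00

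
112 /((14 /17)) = 136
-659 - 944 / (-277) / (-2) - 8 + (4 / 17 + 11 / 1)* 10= -2619857 / 4709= -556.35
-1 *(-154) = 154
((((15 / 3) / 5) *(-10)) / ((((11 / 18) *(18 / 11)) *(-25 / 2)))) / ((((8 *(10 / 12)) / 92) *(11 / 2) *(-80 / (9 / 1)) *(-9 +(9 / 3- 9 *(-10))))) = -207 / 77000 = -0.00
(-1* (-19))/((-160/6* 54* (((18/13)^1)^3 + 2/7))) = -292201/65113920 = -0.00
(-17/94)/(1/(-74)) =629/47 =13.38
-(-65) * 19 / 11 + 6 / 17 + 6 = 118.63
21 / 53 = 0.40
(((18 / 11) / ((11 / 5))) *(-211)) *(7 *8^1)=-1063440 / 121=-8788.76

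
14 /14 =1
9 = 9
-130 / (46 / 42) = -2730 / 23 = -118.70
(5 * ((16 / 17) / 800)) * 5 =1 / 34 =0.03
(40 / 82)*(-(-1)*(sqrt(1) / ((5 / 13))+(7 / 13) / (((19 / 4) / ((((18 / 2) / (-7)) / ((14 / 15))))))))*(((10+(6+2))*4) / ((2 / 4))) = 12169152 / 70889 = 171.66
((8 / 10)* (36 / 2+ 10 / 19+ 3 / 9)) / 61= 860 / 3477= 0.25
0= 0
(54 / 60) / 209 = 9 / 2090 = 0.00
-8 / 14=-0.57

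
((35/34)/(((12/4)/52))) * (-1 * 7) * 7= -44590/51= -874.31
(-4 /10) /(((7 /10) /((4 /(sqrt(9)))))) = -16 /21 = -0.76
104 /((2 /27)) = 1404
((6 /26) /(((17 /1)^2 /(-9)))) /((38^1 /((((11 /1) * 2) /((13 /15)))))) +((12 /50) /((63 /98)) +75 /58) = 6707540521 /4036708650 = 1.66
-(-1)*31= 31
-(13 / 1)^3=-2197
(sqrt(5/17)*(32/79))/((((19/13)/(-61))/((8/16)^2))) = -2.29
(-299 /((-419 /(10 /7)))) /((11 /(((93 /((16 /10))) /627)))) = 231725 /26971868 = 0.01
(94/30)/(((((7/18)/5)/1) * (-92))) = -141/322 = -0.44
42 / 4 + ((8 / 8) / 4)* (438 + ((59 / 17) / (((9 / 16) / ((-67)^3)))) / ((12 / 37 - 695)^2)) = 12032255964148 / 101078563977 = 119.04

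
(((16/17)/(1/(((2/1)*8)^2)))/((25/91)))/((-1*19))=-372736/8075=-46.16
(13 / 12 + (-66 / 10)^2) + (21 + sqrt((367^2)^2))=40426393 / 300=134754.64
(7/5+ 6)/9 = 37/45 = 0.82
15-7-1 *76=-68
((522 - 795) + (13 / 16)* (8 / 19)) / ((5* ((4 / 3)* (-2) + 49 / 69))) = 238303 / 8550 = 27.87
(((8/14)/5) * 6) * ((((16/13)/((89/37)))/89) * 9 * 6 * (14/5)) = 1534464/2574325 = 0.60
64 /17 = 3.76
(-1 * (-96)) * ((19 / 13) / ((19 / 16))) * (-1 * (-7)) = 10752 / 13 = 827.08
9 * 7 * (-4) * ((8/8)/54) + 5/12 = -17/4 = -4.25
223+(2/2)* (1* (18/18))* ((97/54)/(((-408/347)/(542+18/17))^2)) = 7781529623903/20295603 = 383409.63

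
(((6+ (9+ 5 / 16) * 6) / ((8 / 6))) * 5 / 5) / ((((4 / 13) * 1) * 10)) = 3861 / 256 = 15.08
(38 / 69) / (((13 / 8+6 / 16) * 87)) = 19 / 6003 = 0.00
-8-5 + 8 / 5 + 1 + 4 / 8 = -9.90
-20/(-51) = 20/51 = 0.39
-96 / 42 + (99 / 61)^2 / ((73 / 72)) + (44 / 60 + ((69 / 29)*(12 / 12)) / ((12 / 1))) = 4115041891 / 3308489940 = 1.24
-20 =-20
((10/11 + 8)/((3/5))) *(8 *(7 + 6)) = 50960/33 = 1544.24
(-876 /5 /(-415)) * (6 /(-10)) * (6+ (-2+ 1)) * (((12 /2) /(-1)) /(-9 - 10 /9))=-141912 /188825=-0.75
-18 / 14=-9 / 7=-1.29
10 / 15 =2 / 3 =0.67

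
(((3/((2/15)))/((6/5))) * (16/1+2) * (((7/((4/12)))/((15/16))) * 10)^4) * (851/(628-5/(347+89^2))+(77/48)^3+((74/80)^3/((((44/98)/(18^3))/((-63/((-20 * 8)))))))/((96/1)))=8258826132938686735388/203983175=40487781077722.15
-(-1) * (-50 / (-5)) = 10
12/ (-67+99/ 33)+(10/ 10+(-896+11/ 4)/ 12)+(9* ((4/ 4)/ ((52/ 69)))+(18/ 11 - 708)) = -878645/ 1144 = -768.05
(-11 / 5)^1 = -11 / 5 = -2.20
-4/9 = -0.44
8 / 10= 4 / 5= 0.80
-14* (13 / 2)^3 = -15379 / 4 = -3844.75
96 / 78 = 16 / 13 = 1.23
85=85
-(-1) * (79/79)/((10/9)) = 9/10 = 0.90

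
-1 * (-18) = 18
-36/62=-18/31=-0.58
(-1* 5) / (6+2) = -5 / 8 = -0.62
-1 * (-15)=15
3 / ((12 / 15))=15 / 4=3.75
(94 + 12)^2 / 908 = 12.37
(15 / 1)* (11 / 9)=55 / 3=18.33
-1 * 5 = -5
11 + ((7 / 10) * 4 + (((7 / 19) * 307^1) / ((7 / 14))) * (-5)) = -106139 / 95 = -1117.25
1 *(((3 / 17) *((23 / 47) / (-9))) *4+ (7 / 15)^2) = 32251 / 179775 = 0.18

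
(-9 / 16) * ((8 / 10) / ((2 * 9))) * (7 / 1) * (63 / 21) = -0.52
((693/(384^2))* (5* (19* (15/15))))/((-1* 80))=-1463/262144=-0.01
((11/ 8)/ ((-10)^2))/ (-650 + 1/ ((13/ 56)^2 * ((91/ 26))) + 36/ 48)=-1859/ 87061800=-0.00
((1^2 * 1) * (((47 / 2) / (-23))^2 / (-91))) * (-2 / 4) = 2209 / 385112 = 0.01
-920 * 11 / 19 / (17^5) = -0.00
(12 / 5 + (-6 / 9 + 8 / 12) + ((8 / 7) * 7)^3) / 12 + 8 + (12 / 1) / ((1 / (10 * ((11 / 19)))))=34297 / 285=120.34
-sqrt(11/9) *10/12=-5 *sqrt(11)/18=-0.92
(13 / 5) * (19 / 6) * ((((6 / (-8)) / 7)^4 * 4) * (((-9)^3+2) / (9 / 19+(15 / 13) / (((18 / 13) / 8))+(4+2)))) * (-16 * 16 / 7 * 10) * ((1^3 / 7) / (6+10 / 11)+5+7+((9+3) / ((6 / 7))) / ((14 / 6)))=139443768243 / 88119101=1582.45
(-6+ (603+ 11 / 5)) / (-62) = -1498 / 155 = -9.66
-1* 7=-7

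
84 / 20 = 21 / 5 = 4.20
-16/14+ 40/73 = -304/511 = -0.59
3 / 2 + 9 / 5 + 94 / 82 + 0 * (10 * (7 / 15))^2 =1823 / 410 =4.45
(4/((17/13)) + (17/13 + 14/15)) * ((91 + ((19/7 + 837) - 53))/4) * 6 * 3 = 161915904/7735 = 20932.89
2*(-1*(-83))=166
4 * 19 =76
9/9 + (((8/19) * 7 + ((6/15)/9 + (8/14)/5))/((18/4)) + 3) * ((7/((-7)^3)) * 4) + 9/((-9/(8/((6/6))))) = -3854159/527877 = -7.30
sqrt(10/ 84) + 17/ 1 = sqrt(210)/ 42 + 17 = 17.35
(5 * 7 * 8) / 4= 70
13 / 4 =3.25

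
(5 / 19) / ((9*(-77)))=-5 / 13167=-0.00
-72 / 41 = -1.76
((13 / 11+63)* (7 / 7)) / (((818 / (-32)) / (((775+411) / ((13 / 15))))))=-200955840 / 58487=-3435.91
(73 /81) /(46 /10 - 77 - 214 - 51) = -365 /136647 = -0.00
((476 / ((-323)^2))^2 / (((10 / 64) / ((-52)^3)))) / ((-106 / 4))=7055147008 / 9980633785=0.71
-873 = -873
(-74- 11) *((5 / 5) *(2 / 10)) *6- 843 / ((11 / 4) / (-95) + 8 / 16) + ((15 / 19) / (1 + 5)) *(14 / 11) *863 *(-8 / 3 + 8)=-125793826 / 112233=-1120.83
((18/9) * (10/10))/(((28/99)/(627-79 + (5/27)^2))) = 4394687/1134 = 3875.39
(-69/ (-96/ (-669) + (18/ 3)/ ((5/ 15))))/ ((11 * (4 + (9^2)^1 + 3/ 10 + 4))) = -76935/ 19871929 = -0.00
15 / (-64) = -15 / 64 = -0.23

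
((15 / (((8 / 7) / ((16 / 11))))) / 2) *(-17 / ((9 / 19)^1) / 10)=-2261 / 66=-34.26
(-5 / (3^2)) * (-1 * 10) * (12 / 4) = 50 / 3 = 16.67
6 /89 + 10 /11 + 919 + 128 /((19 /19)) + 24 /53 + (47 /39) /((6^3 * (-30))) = 13747928411471 /13112882640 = 1048.43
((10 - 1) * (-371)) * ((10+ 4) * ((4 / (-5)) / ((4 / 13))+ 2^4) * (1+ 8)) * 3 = -84563514 / 5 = -16912702.80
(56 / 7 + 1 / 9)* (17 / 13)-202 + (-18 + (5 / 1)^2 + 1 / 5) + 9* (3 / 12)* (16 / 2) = -97223 / 585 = -166.19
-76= -76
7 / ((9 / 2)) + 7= 77 / 9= 8.56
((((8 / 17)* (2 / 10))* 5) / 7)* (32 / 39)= 256 / 4641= 0.06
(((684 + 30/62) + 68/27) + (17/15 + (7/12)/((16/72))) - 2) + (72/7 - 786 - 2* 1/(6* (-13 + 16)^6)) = -86.95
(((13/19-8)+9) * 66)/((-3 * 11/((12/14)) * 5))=-384/665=-0.58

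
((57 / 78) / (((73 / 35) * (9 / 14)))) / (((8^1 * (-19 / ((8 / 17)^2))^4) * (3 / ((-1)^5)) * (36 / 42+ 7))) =-719323136 / 13485741653282648607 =-0.00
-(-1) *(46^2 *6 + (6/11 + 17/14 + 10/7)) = 1955675/154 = 12699.19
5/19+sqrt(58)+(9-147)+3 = -2560/19+sqrt(58) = -127.12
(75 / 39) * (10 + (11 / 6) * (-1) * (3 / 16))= 7725 / 416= 18.57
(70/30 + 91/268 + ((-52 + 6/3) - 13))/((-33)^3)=48503/28893348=0.00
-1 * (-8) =8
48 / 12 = 4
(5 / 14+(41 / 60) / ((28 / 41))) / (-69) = -2281 / 115920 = -0.02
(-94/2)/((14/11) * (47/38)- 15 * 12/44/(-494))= -255398/8599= -29.70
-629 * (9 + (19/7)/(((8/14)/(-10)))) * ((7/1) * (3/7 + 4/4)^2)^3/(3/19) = 65730500000/147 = 447146258.50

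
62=62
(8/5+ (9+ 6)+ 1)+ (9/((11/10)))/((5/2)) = 1148/55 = 20.87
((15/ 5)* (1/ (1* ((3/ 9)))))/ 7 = 9/ 7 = 1.29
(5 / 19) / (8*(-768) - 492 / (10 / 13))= -25 / 644442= -0.00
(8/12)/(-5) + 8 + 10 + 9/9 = 283/15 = 18.87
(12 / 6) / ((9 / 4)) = 8 / 9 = 0.89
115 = 115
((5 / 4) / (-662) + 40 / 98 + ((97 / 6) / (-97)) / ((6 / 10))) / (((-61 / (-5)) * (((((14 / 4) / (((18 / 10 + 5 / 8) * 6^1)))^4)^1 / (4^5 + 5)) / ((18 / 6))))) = 215205032419371 / 22161641600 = 9710.70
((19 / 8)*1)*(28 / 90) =133 / 180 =0.74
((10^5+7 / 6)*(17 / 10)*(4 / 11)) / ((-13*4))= -10200119 / 8580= -1188.83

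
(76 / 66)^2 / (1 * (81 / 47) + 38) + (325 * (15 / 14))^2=48319402724003 / 398499948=121253.22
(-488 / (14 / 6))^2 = 2143296 / 49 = 43740.73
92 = 92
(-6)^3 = -216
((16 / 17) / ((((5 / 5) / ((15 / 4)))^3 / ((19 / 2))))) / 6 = 21375 / 272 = 78.58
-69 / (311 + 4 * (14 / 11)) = -253 / 1159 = -0.22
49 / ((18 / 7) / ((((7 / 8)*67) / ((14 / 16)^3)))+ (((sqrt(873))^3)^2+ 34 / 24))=315168 / 4279457993845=0.00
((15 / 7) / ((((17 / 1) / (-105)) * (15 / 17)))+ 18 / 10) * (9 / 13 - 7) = 5412 / 65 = 83.26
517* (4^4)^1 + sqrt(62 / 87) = sqrt(5394) / 87 + 132352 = 132352.84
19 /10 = 1.90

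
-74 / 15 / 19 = -74 / 285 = -0.26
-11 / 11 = -1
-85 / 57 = -1.49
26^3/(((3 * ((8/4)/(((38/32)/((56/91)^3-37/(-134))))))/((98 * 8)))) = 2408654919944/449691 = 5356244.44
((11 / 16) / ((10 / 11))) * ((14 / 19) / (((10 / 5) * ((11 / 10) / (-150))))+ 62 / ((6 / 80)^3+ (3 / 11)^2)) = 51845446675 / 88048584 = 588.83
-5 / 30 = -1 / 6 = -0.17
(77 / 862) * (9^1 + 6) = 1155 / 862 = 1.34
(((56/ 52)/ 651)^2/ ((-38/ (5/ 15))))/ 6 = -1/ 249947451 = -0.00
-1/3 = -0.33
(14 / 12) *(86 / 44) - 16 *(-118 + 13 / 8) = 246085 / 132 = 1864.28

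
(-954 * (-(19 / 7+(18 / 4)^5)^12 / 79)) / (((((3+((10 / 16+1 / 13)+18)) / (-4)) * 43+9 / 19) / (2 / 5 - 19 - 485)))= 3755158695540740686002964379455059972735318690929503617543930314168542804521 / 90622131399983351991960353112064000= 41437545525898219368012160000000000000000.00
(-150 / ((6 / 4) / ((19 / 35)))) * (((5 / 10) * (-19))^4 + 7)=-442540.54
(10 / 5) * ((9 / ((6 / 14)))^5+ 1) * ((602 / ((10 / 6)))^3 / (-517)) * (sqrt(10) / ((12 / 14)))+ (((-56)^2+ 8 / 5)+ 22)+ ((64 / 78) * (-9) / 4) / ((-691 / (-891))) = 141806514 / 44915 - 5103098111201328 * sqrt(10) / 5875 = -2746793725302.25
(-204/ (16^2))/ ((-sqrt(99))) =17 * sqrt(11)/ 704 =0.08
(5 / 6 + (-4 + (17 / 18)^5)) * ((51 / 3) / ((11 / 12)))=-77584175 / 1732104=-44.79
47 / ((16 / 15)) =705 / 16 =44.06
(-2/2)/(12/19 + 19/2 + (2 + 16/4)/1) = -38/613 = -0.06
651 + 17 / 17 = 652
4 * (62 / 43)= 248 / 43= 5.77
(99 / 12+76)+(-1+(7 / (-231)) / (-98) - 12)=460847 / 6468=71.25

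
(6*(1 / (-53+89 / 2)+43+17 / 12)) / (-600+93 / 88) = -397628 / 896019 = -0.44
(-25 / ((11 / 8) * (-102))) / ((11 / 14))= 1400 / 6171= 0.23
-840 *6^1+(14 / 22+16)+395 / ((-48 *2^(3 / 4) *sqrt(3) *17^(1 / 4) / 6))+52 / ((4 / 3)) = -54828 / 11 - 395 *17^(3 / 4) *2^(1 / 4) *sqrt(3) / 816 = -4992.71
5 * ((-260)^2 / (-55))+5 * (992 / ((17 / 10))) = -603600 / 187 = -3227.81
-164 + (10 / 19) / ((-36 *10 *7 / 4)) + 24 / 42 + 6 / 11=-2144693 / 13167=-162.88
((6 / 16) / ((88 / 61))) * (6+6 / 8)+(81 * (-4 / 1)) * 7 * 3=-19155123 / 2816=-6802.25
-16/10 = -8/5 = -1.60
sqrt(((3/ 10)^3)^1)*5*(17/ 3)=17*sqrt(30)/ 20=4.66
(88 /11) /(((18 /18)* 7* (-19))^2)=0.00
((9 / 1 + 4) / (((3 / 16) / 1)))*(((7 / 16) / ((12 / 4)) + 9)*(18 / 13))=878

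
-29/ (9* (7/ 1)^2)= -29/ 441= -0.07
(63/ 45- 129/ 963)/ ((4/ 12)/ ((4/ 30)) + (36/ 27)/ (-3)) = 12192/ 19795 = 0.62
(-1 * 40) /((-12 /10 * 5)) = 6.67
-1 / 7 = -0.14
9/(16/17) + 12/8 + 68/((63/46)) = 61199/1008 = 60.71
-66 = -66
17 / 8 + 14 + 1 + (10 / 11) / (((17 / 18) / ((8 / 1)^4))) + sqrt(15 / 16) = sqrt(15) / 4 + 5923859 / 1496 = 3960.77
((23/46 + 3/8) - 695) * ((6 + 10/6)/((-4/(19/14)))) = 808887/448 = 1805.55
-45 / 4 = -11.25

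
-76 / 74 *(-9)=342 / 37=9.24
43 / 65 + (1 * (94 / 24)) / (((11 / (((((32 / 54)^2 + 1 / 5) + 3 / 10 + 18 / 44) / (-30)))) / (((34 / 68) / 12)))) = 0.66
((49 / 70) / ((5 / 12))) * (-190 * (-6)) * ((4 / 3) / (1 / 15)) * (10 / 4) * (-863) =-82640880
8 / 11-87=-949 / 11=-86.27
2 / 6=1 / 3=0.33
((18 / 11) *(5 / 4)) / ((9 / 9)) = 45 / 22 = 2.05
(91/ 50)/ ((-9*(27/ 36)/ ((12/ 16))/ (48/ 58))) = -364/ 2175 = -0.17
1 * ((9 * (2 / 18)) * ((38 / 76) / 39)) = 1 / 78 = 0.01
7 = 7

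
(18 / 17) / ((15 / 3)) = 18 / 85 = 0.21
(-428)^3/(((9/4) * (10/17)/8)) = -21325548544/45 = -473901078.76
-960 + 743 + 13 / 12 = -2591 / 12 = -215.92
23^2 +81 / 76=40285 / 76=530.07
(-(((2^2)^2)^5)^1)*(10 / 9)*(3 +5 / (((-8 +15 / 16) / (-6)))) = -954204160 / 113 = -8444284.60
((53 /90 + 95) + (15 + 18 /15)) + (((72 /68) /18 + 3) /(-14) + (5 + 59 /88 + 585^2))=161325357581 /471240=342342.24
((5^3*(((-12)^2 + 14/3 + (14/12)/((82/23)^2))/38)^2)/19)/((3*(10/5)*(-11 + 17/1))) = 12471653145125/4453218487296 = 2.80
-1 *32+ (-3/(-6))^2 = -127/4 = -31.75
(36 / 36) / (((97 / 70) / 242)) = 16940 / 97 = 174.64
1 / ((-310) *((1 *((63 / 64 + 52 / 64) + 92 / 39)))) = -1248 / 1607815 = -0.00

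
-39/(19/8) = -16.42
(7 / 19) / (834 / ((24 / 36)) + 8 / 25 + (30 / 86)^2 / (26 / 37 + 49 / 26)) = 42388325 / 143974813813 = 0.00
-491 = -491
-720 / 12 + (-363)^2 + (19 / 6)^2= 4741885 / 36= 131719.03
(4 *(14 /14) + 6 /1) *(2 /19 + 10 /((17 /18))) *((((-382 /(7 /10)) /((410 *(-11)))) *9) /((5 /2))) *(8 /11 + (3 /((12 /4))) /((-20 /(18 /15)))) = 792376488 /25492775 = 31.08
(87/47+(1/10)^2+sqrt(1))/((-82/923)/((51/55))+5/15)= 210996877/17516900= 12.05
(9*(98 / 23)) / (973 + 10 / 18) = 3969 / 100763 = 0.04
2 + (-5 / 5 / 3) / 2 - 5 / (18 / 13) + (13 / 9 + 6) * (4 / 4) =17 / 3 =5.67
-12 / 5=-2.40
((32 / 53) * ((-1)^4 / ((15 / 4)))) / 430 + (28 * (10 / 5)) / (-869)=-9516184 / 148533825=-0.06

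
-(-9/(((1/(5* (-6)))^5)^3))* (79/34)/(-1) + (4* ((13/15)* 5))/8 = 30606218631000000000000221/102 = 300060966970588235294119.80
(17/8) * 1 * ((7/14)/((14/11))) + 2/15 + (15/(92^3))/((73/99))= 5778726571/5968643520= 0.97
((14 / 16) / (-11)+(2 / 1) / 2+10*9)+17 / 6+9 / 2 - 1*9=23563 / 264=89.25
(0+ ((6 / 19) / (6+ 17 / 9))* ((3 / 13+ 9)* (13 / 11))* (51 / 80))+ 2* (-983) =-29169343 / 14839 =-1965.72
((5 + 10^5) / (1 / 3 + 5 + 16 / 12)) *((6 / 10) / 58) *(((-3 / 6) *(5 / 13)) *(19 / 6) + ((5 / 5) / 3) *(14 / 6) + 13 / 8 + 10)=220791039 / 120640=1830.16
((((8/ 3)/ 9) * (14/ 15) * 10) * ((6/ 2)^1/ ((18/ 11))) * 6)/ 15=2464/ 1215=2.03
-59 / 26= -2.27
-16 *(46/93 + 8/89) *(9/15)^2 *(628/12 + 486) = -25002784/13795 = -1812.45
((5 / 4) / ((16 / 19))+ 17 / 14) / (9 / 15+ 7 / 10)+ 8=2257 / 224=10.08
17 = 17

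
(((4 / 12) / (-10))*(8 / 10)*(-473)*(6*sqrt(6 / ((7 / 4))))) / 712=473*sqrt(42) / 15575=0.20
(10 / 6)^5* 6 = 6250 / 81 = 77.16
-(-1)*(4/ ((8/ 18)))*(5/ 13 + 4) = 513/ 13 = 39.46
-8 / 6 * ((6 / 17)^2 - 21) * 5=40220 / 289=139.17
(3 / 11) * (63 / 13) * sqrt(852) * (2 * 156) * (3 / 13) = 27216 * sqrt(213) / 143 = 2777.65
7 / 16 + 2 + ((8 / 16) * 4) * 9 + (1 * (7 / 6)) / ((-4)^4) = 31399 / 1536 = 20.44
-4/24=-1/6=-0.17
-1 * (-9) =9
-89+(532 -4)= 439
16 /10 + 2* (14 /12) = 59 /15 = 3.93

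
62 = 62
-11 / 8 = -1.38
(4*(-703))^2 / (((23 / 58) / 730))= 334796944960 / 23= 14556388911.30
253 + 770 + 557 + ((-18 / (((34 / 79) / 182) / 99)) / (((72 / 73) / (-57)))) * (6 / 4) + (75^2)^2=13187628293 / 136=96967855.10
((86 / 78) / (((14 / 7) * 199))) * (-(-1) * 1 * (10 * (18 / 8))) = 645 / 10348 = 0.06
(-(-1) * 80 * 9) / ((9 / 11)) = 880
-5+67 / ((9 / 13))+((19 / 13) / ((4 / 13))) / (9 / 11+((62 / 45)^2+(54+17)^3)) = 26341236433361 / 287011009224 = 91.78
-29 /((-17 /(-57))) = -1653 /17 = -97.24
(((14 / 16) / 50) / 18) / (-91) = -1 / 93600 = -0.00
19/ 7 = 2.71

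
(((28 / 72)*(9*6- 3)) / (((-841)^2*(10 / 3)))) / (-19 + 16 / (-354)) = -0.00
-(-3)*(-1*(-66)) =198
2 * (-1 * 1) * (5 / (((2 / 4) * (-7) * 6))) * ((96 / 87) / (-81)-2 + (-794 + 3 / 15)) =-18693662 / 49329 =-378.96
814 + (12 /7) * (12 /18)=5706 /7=815.14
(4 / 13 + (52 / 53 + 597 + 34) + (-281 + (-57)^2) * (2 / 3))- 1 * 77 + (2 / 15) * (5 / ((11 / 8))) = 57625570 / 22737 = 2534.44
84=84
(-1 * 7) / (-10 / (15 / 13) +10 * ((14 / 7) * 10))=-0.04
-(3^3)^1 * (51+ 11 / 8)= -11313 / 8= -1414.12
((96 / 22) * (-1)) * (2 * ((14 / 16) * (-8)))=672 / 11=61.09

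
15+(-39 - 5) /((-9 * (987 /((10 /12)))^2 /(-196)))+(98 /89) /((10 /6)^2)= 55163689277 /3583053225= 15.40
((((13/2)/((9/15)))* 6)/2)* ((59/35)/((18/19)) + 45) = 383123/252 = 1520.33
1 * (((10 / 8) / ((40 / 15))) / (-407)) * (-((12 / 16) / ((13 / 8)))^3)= 405 / 3576716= 0.00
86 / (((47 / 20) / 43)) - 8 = 73584 / 47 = 1565.62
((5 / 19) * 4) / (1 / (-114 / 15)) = -8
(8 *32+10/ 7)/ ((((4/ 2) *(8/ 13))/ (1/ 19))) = 11713/ 1064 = 11.01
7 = 7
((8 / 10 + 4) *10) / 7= 48 / 7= 6.86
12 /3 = 4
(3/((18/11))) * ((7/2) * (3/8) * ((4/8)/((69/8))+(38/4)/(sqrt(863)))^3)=401277415/9072104544+918967357 * sqrt(863)/302578791168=0.13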